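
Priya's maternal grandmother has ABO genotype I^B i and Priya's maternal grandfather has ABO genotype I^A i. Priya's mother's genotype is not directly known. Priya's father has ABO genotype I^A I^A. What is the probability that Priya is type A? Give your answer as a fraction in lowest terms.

3/4

Priya's mother's ABO genotype from I^B i × I^A i: 1/4 I^A I^B, 1/4 I^A i, 1/4 I^B i, 1/4 i i.
Crossing each possibility with the father I^A I^A and summing P(type A): 1/4·1/2 + 1/4·1 + 1/4·1/2 + 1/4·1 = 3/4.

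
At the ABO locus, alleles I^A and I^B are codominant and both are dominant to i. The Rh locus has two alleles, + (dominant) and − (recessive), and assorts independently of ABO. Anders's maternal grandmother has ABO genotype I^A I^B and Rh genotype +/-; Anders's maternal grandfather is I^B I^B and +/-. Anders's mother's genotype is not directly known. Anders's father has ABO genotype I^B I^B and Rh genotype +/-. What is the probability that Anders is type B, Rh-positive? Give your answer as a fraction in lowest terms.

Anders's mother's ABO genotype from I^A I^B × I^B I^B: 1/2 I^A I^B, 1/2 I^B I^B.
Crossing each possibility with the father I^B I^B and summing P(type B): 1/2·1/2 + 1/2·1 = 3/4.
Similarly for Rh via the mother's Rh distribution: P(Rh+) = 3/4.
Independent loci: 3/4 × 3/4 = 9/16.

9/16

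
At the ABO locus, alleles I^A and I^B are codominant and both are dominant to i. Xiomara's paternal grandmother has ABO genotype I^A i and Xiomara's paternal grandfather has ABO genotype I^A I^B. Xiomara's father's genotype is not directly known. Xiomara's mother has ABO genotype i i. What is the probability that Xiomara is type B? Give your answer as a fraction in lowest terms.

Xiomara's father's ABO genotype from I^A i × I^A I^B: 1/4 I^A I^A, 1/4 I^A I^B, 1/4 I^A i, 1/4 I^B i.
Crossing each possibility with the mother i i and summing P(type B): 1/4·0 + 1/4·1/2 + 1/4·0 + 1/4·1/2 = 1/4.

1/4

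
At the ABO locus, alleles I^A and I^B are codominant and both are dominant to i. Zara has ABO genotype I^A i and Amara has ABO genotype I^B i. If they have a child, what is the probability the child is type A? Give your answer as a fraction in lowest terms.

ABO cross I^A i × I^B i → offspring phenotypes: 1/4 O, 1/4 A, 1/4 B, 1/4 AB.
So P(type A) = 1/4.

1/4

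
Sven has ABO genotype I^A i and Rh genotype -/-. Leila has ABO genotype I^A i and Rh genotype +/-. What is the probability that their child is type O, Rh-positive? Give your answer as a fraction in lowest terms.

1/8

ABO cross I^A i × I^A i → offspring phenotypes: 1/4 O, 3/4 A.
Rh cross -/- × +/- → 1/2 Rh+, 1/2 Rh-.
Independent loci: P(type O, Rh-positive) = 1/4 × 1/2 = 1/8.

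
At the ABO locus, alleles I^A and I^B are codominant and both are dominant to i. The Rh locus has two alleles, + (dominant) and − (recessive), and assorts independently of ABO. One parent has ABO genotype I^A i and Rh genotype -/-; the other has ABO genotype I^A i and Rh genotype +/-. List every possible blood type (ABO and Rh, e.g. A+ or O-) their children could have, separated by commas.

Gametes from I^A i × I^A i give offspring ABO genotypes I^A I^A, I^A i, i i, i.e. phenotypes O, A.
Rh cross -/- × +/- → phenotypes Rh+, Rh-.
Combining independently: O+, O-, A+, A-.

O+, O-, A+, A-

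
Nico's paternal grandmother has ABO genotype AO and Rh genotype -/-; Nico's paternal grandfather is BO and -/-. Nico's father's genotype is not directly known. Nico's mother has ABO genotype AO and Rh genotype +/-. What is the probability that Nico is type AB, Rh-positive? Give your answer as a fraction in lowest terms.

Nico's father's ABO genotype from AO × BO: 1/4 AB, 1/4 AO, 1/4 BO, 1/4 OO.
Crossing each possibility with the mother AO and summing P(type AB): 1/4·1/4 + 1/4·0 + 1/4·1/4 + 1/4·0 = 1/8.
Similarly for Rh via the father's Rh distribution: P(Rh+) = 1/2.
Independent loci: 1/8 × 1/2 = 1/16.

1/16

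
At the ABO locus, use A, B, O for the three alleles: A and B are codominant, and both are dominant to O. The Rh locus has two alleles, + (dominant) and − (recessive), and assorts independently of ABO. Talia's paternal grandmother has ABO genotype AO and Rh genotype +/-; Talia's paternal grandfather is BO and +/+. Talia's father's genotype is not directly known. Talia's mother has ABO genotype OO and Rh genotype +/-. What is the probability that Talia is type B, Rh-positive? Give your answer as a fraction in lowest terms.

7/32

Talia's father's ABO genotype from AO × BO: 1/4 AB, 1/4 AO, 1/4 BO, 1/4 OO.
Crossing each possibility with the mother OO and summing P(type B): 1/4·1/2 + 1/4·0 + 1/4·1/2 + 1/4·0 = 1/4.
Similarly for Rh via the father's Rh distribution: P(Rh+) = 7/8.
Independent loci: 1/4 × 7/8 = 7/32.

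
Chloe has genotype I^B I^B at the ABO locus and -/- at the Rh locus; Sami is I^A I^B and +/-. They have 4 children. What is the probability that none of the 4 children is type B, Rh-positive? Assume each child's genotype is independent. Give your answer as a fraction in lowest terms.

81/256

ABO cross I^B I^B × I^A I^B → 1/2 B, 1/2 AB.
Rh cross -/- × +/- → 1/2 Rh+, 1/2 Rh-; so P(type B, Rh-positive) = 1/2 × 1/2 = 1/4 per child.
P(not type B, Rh-positive) = 3/4 for one child; (3/4)^4 = 81/256.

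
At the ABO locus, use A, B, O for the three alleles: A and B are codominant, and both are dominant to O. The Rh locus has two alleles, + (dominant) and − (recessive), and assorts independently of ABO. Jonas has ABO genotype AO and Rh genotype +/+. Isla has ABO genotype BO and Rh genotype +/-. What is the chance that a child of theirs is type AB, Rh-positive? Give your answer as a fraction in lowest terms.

1/4

ABO cross AO × BO → offspring phenotypes: 1/4 O, 1/4 A, 1/4 B, 1/4 AB.
Rh cross +/+ × +/- → 1 Rh+.
Independent loci: P(type AB, Rh-positive) = 1/4 × 1 = 1/4.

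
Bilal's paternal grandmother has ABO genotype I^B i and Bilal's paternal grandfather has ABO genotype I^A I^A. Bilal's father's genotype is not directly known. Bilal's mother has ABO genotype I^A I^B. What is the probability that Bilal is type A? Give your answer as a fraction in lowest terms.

Bilal's father's ABO genotype from I^B i × I^A I^A: 1/2 I^A I^B, 1/2 I^A i.
Crossing each possibility with the mother I^A I^B and summing P(type A): 1/2·1/4 + 1/2·1/2 = 3/8.

3/8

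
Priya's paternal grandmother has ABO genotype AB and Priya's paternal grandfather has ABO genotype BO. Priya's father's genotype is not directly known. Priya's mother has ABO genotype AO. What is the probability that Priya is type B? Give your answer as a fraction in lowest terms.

Priya's father's ABO genotype from AB × BO: 1/4 AB, 1/4 AO, 1/4 BB, 1/4 BO.
Crossing each possibility with the mother AO and summing P(type B): 1/4·1/4 + 1/4·0 + 1/4·1/2 + 1/4·1/4 = 1/4.

1/4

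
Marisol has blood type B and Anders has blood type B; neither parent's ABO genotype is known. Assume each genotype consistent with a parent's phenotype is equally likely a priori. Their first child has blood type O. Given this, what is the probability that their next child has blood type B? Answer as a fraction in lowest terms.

Possible genotypes: Marisol ∈ {I^B I^B, I^B i}; Anders ∈ {I^B I^B, I^B i}.
Weight each parental genotype pair by prior × P(type-O child):
  I^B i × I^B i: posterior weight 1; P(next child type B) = 3/4.
Weighted sum = 3/4.

3/4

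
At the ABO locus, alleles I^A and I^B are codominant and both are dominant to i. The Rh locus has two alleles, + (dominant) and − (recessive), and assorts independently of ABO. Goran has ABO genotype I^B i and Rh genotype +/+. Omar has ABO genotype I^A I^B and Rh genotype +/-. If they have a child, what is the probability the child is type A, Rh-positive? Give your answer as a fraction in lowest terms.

ABO cross I^B i × I^A I^B → offspring phenotypes: 1/4 A, 1/2 B, 1/4 AB.
Rh cross +/+ × +/- → 1 Rh+.
Independent loci: P(type A, Rh-positive) = 1/4 × 1 = 1/4.

1/4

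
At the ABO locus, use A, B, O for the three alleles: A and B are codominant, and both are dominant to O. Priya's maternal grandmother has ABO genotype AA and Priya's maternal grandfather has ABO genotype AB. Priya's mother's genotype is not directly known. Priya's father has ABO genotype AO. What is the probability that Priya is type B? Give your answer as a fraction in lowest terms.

1/8

Priya's mother's ABO genotype from AA × AB: 1/2 AA, 1/2 AB.
Crossing each possibility with the father AO and summing P(type B): 1/2·0 + 1/2·1/4 = 1/8.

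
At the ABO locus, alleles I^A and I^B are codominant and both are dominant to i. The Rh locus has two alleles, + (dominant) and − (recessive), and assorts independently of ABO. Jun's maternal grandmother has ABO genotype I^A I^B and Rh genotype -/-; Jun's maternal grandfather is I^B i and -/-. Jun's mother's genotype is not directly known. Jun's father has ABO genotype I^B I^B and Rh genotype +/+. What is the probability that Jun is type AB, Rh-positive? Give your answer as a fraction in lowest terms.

1/4

Jun's mother's ABO genotype from I^A I^B × I^B i: 1/4 I^A I^B, 1/4 I^A i, 1/4 I^B I^B, 1/4 I^B i.
Crossing each possibility with the father I^B I^B and summing P(type AB): 1/4·1/2 + 1/4·1/2 + 1/4·0 + 1/4·0 = 1/4.
Similarly for Rh via the mother's Rh distribution: P(Rh+) = 1.
Independent loci: 1/4 × 1 = 1/4.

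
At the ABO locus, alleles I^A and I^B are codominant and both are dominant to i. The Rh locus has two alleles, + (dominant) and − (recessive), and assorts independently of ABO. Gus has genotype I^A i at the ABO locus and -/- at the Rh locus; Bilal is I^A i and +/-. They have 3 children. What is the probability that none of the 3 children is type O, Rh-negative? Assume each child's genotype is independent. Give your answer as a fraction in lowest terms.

ABO cross I^A i × I^A i → 1/4 O, 3/4 A.
Rh cross -/- × +/- → 1/2 Rh+, 1/2 Rh-; so P(type O, Rh-negative) = 1/4 × 1/2 = 1/8 per child.
P(not type O, Rh-negative) = 7/8 for one child; (7/8)^3 = 343/512.

343/512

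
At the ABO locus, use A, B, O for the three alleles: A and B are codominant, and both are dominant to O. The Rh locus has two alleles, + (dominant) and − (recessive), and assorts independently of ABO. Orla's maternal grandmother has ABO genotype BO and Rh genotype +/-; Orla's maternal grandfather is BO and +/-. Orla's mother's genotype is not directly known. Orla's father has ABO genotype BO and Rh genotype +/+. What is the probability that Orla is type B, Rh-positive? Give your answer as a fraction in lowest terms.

Orla's mother's ABO genotype from BO × BO: 1/4 BB, 1/2 BO, 1/4 OO.
Crossing each possibility with the father BO and summing P(type B): 1/4·1 + 1/2·3/4 + 1/4·1/2 = 3/4.
Similarly for Rh via the mother's Rh distribution: P(Rh+) = 1.
Independent loci: 3/4 × 1 = 3/4.

3/4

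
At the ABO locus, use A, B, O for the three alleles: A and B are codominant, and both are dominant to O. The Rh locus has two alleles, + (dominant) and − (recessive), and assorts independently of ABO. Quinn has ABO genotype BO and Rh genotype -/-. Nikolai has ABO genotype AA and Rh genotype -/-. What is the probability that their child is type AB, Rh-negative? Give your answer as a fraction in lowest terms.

1/2

ABO cross BO × AA → offspring phenotypes: 1/2 A, 1/2 AB.
Rh cross -/- × -/- → 1 Rh-.
Independent loci: P(type AB, Rh-negative) = 1/2 × 1 = 1/2.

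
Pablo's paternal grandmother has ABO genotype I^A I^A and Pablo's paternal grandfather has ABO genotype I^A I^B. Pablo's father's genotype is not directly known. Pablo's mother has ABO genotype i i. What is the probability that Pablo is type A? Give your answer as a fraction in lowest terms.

Pablo's father's ABO genotype from I^A I^A × I^A I^B: 1/2 I^A I^A, 1/2 I^A I^B.
Crossing each possibility with the mother i i and summing P(type A): 1/2·1 + 1/2·1/2 = 3/4.

3/4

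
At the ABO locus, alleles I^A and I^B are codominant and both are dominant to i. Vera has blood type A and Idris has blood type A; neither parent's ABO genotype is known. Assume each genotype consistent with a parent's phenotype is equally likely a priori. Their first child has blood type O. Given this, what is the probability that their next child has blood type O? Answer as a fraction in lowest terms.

Possible genotypes: Vera ∈ {I^A I^A, I^A i}; Idris ∈ {I^A I^A, I^A i}.
Weight each parental genotype pair by prior × P(type-O child):
  I^A i × I^A i: posterior weight 1; P(next child type O) = 1/4.
Weighted sum = 1/4.

1/4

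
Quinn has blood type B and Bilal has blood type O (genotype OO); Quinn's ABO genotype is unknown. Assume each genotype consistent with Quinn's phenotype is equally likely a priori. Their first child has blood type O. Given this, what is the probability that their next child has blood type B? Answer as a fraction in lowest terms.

Possible genotypes: Quinn ∈ {BB, BO}; Bilal ∈ {OO}.
Weight each parental genotype pair by prior × P(type-O child):
  BO × OO: posterior weight 1; P(next child type B) = 1/2.
Weighted sum = 1/2.

1/2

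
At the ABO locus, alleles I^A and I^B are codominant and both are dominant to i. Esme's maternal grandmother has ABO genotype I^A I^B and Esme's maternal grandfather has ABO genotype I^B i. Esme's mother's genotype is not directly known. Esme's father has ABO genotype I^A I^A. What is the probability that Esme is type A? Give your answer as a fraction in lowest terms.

Esme's mother's ABO genotype from I^A I^B × I^B i: 1/4 I^A I^B, 1/4 I^A i, 1/4 I^B I^B, 1/4 I^B i.
Crossing each possibility with the father I^A I^A and summing P(type A): 1/4·1/2 + 1/4·1 + 1/4·0 + 1/4·1/2 = 1/2.

1/2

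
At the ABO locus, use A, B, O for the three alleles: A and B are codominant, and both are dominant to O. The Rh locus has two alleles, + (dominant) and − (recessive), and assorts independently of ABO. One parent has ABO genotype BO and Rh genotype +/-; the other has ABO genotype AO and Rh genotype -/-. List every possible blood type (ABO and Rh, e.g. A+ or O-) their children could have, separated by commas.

Gametes from BO × AO give offspring ABO genotypes AB, AO, BO, OO, i.e. phenotypes O, A, B, AB.
Rh cross +/- × -/- → phenotypes Rh+, Rh-.
Combining independently: O+, O-, A+, A-, B+, B-, AB+, AB-.

O+, O-, A+, A-, B+, B-, AB+, AB-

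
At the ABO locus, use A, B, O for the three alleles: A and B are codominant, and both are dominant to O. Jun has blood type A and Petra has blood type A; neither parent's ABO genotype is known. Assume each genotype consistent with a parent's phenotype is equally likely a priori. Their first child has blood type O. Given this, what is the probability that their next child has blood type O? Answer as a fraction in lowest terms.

Possible genotypes: Jun ∈ {AA, AO}; Petra ∈ {AA, AO}.
Weight each parental genotype pair by prior × P(type-O child):
  AO × AO: posterior weight 1; P(next child type O) = 1/4.
Weighted sum = 1/4.

1/4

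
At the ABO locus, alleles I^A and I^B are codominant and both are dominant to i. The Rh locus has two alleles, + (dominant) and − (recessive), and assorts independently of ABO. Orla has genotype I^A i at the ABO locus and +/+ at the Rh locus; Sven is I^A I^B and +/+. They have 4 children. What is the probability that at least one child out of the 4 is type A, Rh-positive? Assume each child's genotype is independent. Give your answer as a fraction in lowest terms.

ABO cross I^A i × I^A I^B → 1/2 A, 1/4 B, 1/4 AB.
Rh cross +/+ × +/+ → 1 Rh+; so P(type A, Rh-positive) = 1/2 × 1 = 1/2 per child.
P(none) = (1/2)^4 = 1/16; P(at least one) = 1 − 1/16 = 15/16.

15/16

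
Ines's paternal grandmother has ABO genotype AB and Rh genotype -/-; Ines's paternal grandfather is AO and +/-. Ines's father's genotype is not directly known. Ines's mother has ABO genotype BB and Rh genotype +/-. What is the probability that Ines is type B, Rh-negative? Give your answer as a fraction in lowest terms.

3/16

Ines's father's ABO genotype from AB × AO: 1/4 AA, 1/4 AB, 1/4 AO, 1/4 BO.
Crossing each possibility with the mother BB and summing P(type B): 1/4·0 + 1/4·1/2 + 1/4·1/2 + 1/4·1 = 1/2.
Similarly for Rh via the father's Rh distribution: P(Rh-) = 3/8.
Independent loci: 1/2 × 3/8 = 3/16.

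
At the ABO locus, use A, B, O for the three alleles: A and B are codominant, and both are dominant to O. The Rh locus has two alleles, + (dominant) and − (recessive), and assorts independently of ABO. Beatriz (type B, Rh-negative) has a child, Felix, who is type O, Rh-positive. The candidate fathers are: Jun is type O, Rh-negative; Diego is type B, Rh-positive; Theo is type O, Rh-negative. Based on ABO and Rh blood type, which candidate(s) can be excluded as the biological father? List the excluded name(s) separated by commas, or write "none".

A candidate is excluded only if no genotype consistent with his phenotype could produce a type O, Rh-positive child with a type B, Rh-negative mother.
Jun (type O, Rh-): no genotype consistent with that phenotype can produce a type-O Rh+ child with a type-B mother.
Theo (type O, Rh-): no genotype consistent with that phenotype can produce a type-O Rh+ child with a type-B mother.

Jun, Theo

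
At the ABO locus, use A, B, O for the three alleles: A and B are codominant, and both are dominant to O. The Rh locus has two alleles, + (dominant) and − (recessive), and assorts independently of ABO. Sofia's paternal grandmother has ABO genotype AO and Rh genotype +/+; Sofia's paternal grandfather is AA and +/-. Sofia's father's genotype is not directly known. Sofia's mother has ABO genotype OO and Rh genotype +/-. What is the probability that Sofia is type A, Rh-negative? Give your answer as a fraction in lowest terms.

3/32

Sofia's father's ABO genotype from AO × AA: 1/2 AA, 1/2 AO.
Crossing each possibility with the mother OO and summing P(type A): 1/2·1 + 1/2·1/2 = 3/4.
Similarly for Rh via the father's Rh distribution: P(Rh-) = 1/8.
Independent loci: 3/4 × 1/8 = 3/32.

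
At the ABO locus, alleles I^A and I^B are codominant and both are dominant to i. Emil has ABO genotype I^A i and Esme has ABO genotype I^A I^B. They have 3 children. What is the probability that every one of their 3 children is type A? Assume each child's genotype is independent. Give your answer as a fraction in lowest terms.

ABO cross I^A i × I^A I^B → 1/2 A, 1/4 B, 1/4 AB.
So P(type A) = 1/2 per child.
All 3 independent: (1/2)^3 = 1/8.

1/8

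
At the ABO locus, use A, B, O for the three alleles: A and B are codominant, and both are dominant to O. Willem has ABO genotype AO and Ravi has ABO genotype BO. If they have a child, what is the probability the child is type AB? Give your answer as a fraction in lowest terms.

1/4

ABO cross AO × BO → offspring phenotypes: 1/4 O, 1/4 A, 1/4 B, 1/4 AB.
So P(type AB) = 1/4.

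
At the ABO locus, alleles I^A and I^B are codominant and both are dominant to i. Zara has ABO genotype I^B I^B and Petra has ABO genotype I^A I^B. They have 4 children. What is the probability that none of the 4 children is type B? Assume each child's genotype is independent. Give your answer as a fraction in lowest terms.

ABO cross I^B I^B × I^A I^B → 1/2 B, 1/2 AB.
So P(type B) = 1/2 per child.
P(not type B) = 1/2 for one child; (1/2)^4 = 1/16.

1/16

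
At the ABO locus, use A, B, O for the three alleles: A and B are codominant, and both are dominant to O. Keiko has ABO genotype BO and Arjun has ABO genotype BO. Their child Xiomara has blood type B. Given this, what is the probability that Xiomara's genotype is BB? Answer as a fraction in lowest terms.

1/3

Cross BO × BO → 1/4 BB, 1/2 BO, 1/4 OO.
Type-B genotypes among offspring: BB (1/4), BO (1/2); total 3/4.
P(BB | type B) = (1/4) / (3/4) = 1/3.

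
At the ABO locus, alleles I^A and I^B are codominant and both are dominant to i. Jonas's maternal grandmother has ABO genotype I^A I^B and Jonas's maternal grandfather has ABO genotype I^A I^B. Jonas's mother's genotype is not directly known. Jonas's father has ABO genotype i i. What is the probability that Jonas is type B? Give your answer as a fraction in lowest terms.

1/2

Jonas's mother's ABO genotype from I^A I^B × I^A I^B: 1/4 I^A I^A, 1/2 I^A I^B, 1/4 I^B I^B.
Crossing each possibility with the father i i and summing P(type B): 1/4·0 + 1/2·1/2 + 1/4·1 = 1/2.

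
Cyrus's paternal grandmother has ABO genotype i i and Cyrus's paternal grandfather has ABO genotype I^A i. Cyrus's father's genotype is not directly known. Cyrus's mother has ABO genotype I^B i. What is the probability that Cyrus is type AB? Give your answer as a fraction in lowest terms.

Cyrus's father's ABO genotype from i i × I^A i: 1/2 I^A i, 1/2 i i.
Crossing each possibility with the mother I^B i and summing P(type AB): 1/2·1/4 + 1/2·0 = 1/8.

1/8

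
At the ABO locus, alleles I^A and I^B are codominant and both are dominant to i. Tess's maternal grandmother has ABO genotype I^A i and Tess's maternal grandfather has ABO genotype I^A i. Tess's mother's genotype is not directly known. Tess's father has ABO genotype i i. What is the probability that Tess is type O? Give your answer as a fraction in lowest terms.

Tess's mother's ABO genotype from I^A i × I^A i: 1/4 I^A I^A, 1/2 I^A i, 1/4 i i.
Crossing each possibility with the father i i and summing P(type O): 1/4·0 + 1/2·1/2 + 1/4·1 = 1/2.

1/2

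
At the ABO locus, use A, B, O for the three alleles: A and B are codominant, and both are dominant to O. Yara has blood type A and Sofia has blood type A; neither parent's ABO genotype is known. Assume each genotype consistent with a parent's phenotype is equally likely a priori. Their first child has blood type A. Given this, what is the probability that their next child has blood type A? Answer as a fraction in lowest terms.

Possible genotypes: Yara ∈ {AA, AO}; Sofia ∈ {AA, AO}.
Weight each parental genotype pair by prior × P(type-A child):
  AA × AA: posterior weight 4/15; P(next child type A) = 1.
  AA × AO: posterior weight 4/15; P(next child type A) = 1.
  AO × AA: posterior weight 4/15; P(next child type A) = 1.
  AO × AO: posterior weight 1/5; P(next child type A) = 3/4.
Weighted sum = 19/20.

19/20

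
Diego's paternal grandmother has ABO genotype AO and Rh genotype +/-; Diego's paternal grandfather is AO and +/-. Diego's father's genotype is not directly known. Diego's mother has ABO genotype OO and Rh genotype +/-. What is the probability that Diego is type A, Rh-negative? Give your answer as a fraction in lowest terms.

Diego's father's ABO genotype from AO × AO: 1/4 AA, 1/2 AO, 1/4 OO.
Crossing each possibility with the mother OO and summing P(type A): 1/4·1 + 1/2·1/2 + 1/4·0 = 1/2.
Similarly for Rh via the father's Rh distribution: P(Rh-) = 1/4.
Independent loci: 1/2 × 1/4 = 1/8.

1/8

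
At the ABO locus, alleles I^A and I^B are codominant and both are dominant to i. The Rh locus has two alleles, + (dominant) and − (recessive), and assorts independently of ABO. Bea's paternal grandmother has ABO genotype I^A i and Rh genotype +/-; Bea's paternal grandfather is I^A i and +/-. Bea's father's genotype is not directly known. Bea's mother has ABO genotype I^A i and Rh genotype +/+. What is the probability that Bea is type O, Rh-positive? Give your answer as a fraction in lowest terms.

Bea's father's ABO genotype from I^A i × I^A i: 1/4 I^A I^A, 1/2 I^A i, 1/4 i i.
Crossing each possibility with the mother I^A i and summing P(type O): 1/4·0 + 1/2·1/4 + 1/4·1/2 = 1/4.
Similarly for Rh via the father's Rh distribution: P(Rh+) = 1.
Independent loci: 1/4 × 1 = 1/4.

1/4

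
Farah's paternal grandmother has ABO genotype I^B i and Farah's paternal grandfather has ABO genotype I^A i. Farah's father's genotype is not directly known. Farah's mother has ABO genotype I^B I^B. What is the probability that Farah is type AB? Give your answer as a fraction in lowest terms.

1/4

Farah's father's ABO genotype from I^B i × I^A i: 1/4 I^A I^B, 1/4 I^A i, 1/4 I^B i, 1/4 i i.
Crossing each possibility with the mother I^B I^B and summing P(type AB): 1/4·1/2 + 1/4·1/2 + 1/4·0 + 1/4·0 = 1/4.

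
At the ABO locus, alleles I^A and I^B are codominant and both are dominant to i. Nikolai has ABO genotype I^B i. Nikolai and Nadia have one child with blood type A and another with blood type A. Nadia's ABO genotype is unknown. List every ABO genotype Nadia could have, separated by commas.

I^A I^A, I^A I^B, I^A i

For each candidate genotype of Nadia, check whether crossing it with I^B i can produce every observed child phenotype.
  I^A I^A → possible child types {A, AB} ✓
  I^A I^B → possible child types {A, B, AB} ✓
  I^A i → possible child types {O, A, B, AB} ✓
  I^B I^B → possible child types {B} ✗
  I^B i → possible child types {O, B} ✗
  i i → possible child types {O, B} ✗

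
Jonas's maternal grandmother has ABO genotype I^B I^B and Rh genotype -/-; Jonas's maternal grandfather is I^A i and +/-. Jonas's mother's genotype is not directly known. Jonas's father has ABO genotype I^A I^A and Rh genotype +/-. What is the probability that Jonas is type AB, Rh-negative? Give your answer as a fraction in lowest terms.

Jonas's mother's ABO genotype from I^B I^B × I^A i: 1/2 I^A I^B, 1/2 I^B i.
Crossing each possibility with the father I^A I^A and summing P(type AB): 1/2·1/2 + 1/2·1/2 = 1/2.
Similarly for Rh via the mother's Rh distribution: P(Rh-) = 3/8.
Independent loci: 1/2 × 3/8 = 3/16.

3/16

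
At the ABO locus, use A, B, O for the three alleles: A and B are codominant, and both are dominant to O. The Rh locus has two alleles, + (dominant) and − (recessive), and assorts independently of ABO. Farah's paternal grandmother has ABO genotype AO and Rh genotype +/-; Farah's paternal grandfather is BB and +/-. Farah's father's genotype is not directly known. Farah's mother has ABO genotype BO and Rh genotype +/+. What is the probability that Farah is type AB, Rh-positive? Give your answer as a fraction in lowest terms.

1/8

Farah's father's ABO genotype from AO × BB: 1/2 AB, 1/2 BO.
Crossing each possibility with the mother BO and summing P(type AB): 1/2·1/4 + 1/2·0 = 1/8.
Similarly for Rh via the father's Rh distribution: P(Rh+) = 1.
Independent loci: 1/8 × 1 = 1/8.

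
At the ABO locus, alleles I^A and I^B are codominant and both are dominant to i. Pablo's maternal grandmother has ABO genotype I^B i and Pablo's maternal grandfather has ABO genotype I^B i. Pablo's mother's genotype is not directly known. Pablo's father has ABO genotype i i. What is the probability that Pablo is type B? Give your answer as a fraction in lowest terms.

Pablo's mother's ABO genotype from I^B i × I^B i: 1/4 I^B I^B, 1/2 I^B i, 1/4 i i.
Crossing each possibility with the father i i and summing P(type B): 1/4·1 + 1/2·1/2 + 1/4·0 = 1/2.

1/2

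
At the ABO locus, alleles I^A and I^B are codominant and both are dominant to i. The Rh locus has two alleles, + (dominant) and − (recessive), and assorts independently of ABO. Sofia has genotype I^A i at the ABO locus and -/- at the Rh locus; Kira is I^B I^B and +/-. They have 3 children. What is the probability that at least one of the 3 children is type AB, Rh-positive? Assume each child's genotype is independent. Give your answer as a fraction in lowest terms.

37/64

ABO cross I^A i × I^B I^B → 1/2 B, 1/2 AB.
Rh cross -/- × +/- → 1/2 Rh+, 1/2 Rh-; so P(type AB, Rh-positive) = 1/2 × 1/2 = 1/4 per child.
P(none) = (3/4)^3 = 27/64; P(at least one) = 1 − 27/64 = 37/64.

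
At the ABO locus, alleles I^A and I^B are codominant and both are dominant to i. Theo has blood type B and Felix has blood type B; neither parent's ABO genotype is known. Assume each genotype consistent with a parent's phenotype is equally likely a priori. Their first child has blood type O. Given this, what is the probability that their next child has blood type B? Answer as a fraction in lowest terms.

3/4

Possible genotypes: Theo ∈ {I^B I^B, I^B i}; Felix ∈ {I^B I^B, I^B i}.
Weight each parental genotype pair by prior × P(type-O child):
  I^B i × I^B i: posterior weight 1; P(next child type B) = 3/4.
Weighted sum = 3/4.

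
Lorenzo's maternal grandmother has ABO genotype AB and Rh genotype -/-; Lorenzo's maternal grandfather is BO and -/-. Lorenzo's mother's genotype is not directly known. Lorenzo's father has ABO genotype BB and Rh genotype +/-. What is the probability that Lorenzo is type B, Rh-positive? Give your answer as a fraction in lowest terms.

Lorenzo's mother's ABO genotype from AB × BO: 1/4 AB, 1/4 AO, 1/4 BB, 1/4 BO.
Crossing each possibility with the father BB and summing P(type B): 1/4·1/2 + 1/4·1/2 + 1/4·1 + 1/4·1 = 3/4.
Similarly for Rh via the mother's Rh distribution: P(Rh+) = 1/2.
Independent loci: 3/4 × 1/2 = 3/8.

3/8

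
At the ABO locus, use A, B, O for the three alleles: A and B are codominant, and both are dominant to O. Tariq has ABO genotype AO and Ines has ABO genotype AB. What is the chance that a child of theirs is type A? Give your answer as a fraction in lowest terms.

1/2

ABO cross AO × AB → offspring phenotypes: 1/2 A, 1/4 B, 1/4 AB.
So P(type A) = 1/2.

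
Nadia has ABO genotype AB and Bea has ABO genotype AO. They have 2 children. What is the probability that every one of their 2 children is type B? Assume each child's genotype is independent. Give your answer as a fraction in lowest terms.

1/16

ABO cross AB × AO → 1/2 A, 1/4 B, 1/4 AB.
So P(type B) = 1/4 per child.
All 2 independent: (1/4)^2 = 1/16.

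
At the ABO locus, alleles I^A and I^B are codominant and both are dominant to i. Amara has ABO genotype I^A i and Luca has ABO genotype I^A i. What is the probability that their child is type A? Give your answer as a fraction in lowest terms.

ABO cross I^A i × I^A i → offspring phenotypes: 1/4 O, 3/4 A.
So P(type A) = 3/4.

3/4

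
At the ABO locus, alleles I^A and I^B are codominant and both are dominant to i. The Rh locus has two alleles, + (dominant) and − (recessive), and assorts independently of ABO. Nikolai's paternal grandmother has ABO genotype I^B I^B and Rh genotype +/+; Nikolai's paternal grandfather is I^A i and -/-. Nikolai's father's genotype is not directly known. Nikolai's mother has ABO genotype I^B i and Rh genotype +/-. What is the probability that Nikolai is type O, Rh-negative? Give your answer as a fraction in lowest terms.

Nikolai's father's ABO genotype from I^B I^B × I^A i: 1/2 I^A I^B, 1/2 I^B i.
Crossing each possibility with the mother I^B i and summing P(type O): 1/2·0 + 1/2·1/4 = 1/8.
Similarly for Rh via the father's Rh distribution: P(Rh-) = 1/4.
Independent loci: 1/8 × 1/4 = 1/32.

1/32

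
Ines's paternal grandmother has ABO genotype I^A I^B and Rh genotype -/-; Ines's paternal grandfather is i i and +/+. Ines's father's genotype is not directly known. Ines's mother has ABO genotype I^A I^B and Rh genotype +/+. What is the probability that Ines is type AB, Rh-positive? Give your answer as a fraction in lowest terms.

1/4

Ines's father's ABO genotype from I^A I^B × i i: 1/2 I^A i, 1/2 I^B i.
Crossing each possibility with the mother I^A I^B and summing P(type AB): 1/2·1/4 + 1/2·1/4 = 1/4.
Similarly for Rh via the father's Rh distribution: P(Rh+) = 1.
Independent loci: 1/4 × 1 = 1/4.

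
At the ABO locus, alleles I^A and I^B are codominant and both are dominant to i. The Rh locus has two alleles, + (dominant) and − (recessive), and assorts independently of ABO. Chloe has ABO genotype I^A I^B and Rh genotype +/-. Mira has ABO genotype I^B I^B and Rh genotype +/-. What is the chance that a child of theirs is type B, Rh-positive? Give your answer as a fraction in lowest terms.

3/8

ABO cross I^A I^B × I^B I^B → offspring phenotypes: 1/2 B, 1/2 AB.
Rh cross +/- × +/- → 3/4 Rh+, 1/4 Rh-.
Independent loci: P(type B, Rh-positive) = 1/2 × 3/4 = 3/8.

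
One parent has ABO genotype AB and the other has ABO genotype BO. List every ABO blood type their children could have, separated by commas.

Gametes from AB × BO give offspring ABO genotypes AB, AO, BB, BO, i.e. phenotypes A, B, AB.

A, B, AB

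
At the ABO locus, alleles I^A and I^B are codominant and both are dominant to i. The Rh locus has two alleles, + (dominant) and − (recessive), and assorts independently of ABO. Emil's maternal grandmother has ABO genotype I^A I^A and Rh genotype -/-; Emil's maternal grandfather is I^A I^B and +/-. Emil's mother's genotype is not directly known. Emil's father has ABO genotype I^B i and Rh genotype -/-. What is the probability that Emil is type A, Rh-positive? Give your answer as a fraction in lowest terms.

Emil's mother's ABO genotype from I^A I^A × I^A I^B: 1/2 I^A I^A, 1/2 I^A I^B.
Crossing each possibility with the father I^B i and summing P(type A): 1/2·1/2 + 1/2·1/4 = 3/8.
Similarly for Rh via the mother's Rh distribution: P(Rh+) = 1/4.
Independent loci: 3/8 × 1/4 = 3/32.

3/32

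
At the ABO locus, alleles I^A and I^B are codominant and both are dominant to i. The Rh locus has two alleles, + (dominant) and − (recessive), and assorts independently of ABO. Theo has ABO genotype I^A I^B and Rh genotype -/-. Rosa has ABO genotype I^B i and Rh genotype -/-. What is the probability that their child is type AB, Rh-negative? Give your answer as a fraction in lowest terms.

ABO cross I^A I^B × I^B i → offspring phenotypes: 1/4 A, 1/2 B, 1/4 AB.
Rh cross -/- × -/- → 1 Rh-.
Independent loci: P(type AB, Rh-negative) = 1/4 × 1 = 1/4.

1/4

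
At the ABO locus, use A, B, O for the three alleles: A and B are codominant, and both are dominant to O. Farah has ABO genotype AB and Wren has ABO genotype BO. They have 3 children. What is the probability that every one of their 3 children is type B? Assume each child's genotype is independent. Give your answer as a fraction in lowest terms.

1/8

ABO cross AB × BO → 1/4 A, 1/2 B, 1/4 AB.
So P(type B) = 1/2 per child.
All 3 independent: (1/2)^3 = 1/8.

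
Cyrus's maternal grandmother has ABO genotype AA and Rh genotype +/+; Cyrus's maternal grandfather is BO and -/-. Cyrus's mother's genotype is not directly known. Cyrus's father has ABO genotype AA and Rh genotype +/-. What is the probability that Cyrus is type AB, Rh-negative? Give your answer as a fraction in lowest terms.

Cyrus's mother's ABO genotype from AA × BO: 1/2 AB, 1/2 AO.
Crossing each possibility with the father AA and summing P(type AB): 1/2·1/2 + 1/2·0 = 1/4.
Similarly for Rh via the mother's Rh distribution: P(Rh-) = 1/4.
Independent loci: 1/4 × 1/4 = 1/16.

1/16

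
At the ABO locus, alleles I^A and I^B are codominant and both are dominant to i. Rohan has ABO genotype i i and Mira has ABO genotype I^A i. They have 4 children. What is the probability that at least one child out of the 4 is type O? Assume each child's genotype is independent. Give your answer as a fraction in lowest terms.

15/16

ABO cross i i × I^A i → 1/2 O, 1/2 A.
So P(type O) = 1/2 per child.
P(none) = (1/2)^4 = 1/16; P(at least one) = 1 − 1/16 = 15/16.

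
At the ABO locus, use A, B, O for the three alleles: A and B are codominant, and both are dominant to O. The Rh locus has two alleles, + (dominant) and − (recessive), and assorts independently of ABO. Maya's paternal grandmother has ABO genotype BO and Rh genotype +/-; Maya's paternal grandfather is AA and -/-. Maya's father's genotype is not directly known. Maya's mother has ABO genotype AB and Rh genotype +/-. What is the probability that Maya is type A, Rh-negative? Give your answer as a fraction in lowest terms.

9/64

Maya's father's ABO genotype from BO × AA: 1/2 AB, 1/2 AO.
Crossing each possibility with the mother AB and summing P(type A): 1/2·1/4 + 1/2·1/2 = 3/8.
Similarly for Rh via the father's Rh distribution: P(Rh-) = 3/8.
Independent loci: 3/8 × 3/8 = 9/64.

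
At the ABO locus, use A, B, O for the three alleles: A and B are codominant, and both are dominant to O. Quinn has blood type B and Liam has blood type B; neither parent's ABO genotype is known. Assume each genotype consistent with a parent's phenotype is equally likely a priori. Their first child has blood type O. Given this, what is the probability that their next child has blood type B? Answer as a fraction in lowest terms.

3/4

Possible genotypes: Quinn ∈ {BB, BO}; Liam ∈ {BB, BO}.
Weight each parental genotype pair by prior × P(type-O child):
  BO × BO: posterior weight 1; P(next child type B) = 3/4.
Weighted sum = 3/4.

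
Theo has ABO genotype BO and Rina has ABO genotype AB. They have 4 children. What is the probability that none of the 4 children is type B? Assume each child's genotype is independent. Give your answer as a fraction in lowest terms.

ABO cross BO × AB → 1/4 A, 1/2 B, 1/4 AB.
So P(type B) = 1/2 per child.
P(not type B) = 1/2 for one child; (1/2)^4 = 1/16.

1/16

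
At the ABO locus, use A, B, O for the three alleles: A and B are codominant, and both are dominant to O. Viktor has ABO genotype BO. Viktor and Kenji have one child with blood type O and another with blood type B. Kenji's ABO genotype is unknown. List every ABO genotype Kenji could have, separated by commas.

AO, BO, OO

For each candidate genotype of Kenji, check whether crossing it with BO can produce every observed child phenotype.
  AA → possible child types {A, AB} ✗
  AB → possible child types {A, B, AB} ✗
  AO → possible child types {O, A, B, AB} ✓
  BB → possible child types {B} ✗
  BO → possible child types {O, B} ✓
  OO → possible child types {O, B} ✓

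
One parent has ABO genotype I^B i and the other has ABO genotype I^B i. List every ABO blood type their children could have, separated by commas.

Gametes from I^B i × I^B i give offspring ABO genotypes I^B I^B, I^B i, i i, i.e. phenotypes O, B.

O, B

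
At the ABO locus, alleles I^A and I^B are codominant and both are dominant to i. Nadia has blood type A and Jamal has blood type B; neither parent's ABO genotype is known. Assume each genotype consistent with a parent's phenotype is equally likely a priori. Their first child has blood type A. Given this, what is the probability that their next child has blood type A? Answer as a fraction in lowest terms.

Possible genotypes: Nadia ∈ {I^A I^A, I^A i}; Jamal ∈ {I^B I^B, I^B i}.
Weight each parental genotype pair by prior × P(type-A child):
  I^A I^A × I^B i: posterior weight 2/3; P(next child type A) = 1/2.
  I^A i × I^B i: posterior weight 1/3; P(next child type A) = 1/4.
Weighted sum = 5/12.

5/12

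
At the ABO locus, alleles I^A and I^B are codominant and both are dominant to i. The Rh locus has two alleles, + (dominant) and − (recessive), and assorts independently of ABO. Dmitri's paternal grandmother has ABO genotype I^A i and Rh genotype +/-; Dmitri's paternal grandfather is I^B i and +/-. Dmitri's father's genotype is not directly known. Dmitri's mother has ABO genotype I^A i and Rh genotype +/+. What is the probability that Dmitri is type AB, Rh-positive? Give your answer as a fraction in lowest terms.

1/8

Dmitri's father's ABO genotype from I^A i × I^B i: 1/4 I^A I^B, 1/4 I^A i, 1/4 I^B i, 1/4 i i.
Crossing each possibility with the mother I^A i and summing P(type AB): 1/4·1/4 + 1/4·0 + 1/4·1/4 + 1/4·0 = 1/8.
Similarly for Rh via the father's Rh distribution: P(Rh+) = 1.
Independent loci: 1/8 × 1 = 1/8.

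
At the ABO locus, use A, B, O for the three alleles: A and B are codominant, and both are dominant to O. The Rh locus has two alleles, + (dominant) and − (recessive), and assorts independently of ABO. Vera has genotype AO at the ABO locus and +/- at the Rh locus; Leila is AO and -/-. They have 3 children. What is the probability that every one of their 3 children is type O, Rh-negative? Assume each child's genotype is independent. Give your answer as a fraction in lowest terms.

ABO cross AO × AO → 1/4 O, 3/4 A.
Rh cross +/- × -/- → 1/2 Rh+, 1/2 Rh-; so P(type O, Rh-negative) = 1/4 × 1/2 = 1/8 per child.
All 3 independent: (1/8)^3 = 1/512.

1/512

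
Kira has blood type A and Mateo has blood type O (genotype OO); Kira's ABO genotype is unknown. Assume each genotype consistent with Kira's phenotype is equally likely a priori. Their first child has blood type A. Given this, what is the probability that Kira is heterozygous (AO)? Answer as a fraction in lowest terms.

1/3

Possible genotypes: Kira ∈ {AA, AO}; Mateo ∈ {OO}.
Weight each parental genotype pair by prior × P(type-A child):
  AA × OO: posterior weight 2/3.
  AO × OO: posterior weight 1/3.
Sum the posterior weight over pairs where Kira is AO: 1/3.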